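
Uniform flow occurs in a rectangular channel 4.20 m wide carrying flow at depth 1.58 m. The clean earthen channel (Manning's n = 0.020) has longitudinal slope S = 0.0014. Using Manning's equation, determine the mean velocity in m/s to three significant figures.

A = b·y = 4.20 × 1.58 = 6.636 m²
P = b + 2y = 4.20 + 2×1.58 = 7.360 m
R = A/P = 6.636/7.360 = 0.9016 m
Q = (1/n)·A·R^(2/3)·S^(1/2) = (1/0.020) × 6.636 × 0.9016^(2/3) × 0.0014^(1/2) = 11.59 m³/s
V = Q/A = 11.59/6.636 = 1.746 m/s

1.75 m/s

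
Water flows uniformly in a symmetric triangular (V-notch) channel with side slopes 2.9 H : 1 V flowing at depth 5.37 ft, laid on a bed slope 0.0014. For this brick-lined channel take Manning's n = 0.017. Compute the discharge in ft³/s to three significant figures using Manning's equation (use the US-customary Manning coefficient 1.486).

A = z·y² = 2.9×5.37² = 83.63 ft²
P = 2y√(1+z²) = 2×5.37×√(1+2.9²) = 32.95 ft
R = A/P = 83.63/32.95 = 2.538 ft
Q = (1.486/n)·A·R^(2/3)·S^(1/2) = (1.486/0.017) × 83.63 × 2.538^(2/3) × 0.0014^(1/2) = 509.0 ft³/s

509 ft³/s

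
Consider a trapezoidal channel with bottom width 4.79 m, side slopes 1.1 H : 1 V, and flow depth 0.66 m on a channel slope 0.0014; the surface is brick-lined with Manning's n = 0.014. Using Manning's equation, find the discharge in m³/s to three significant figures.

6.45 m³/s

A = (b + z·y)·y = (4.79 + 1.1×0.66)×0.66 = 3.641 m²
P = b + 2y√(1+z²) = 4.79 + 2×0.66×√(1+1.1²) = 6.752 m
R = A/P = 3.641/6.752 = 0.5392 m
Q = (1/n)·A·R^(2/3)·S^(1/2) = (1/0.014) × 3.641 × 0.5392^(2/3) × 0.0014^(1/2) = 6.445 m³/s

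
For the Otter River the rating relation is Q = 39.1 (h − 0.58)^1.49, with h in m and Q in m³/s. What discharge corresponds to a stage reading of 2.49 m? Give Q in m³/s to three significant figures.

103 m³/s

Q = 39.1 × (2.49 − 0.58)^1.49 = 39.1 × 1.91^1.49 = 102.5 m³/s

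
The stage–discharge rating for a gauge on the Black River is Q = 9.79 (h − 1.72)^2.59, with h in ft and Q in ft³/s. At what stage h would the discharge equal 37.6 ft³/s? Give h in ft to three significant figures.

3.40 ft

h − h₀ = (Q/C)^(1/b) = (37.6/9.79)^(1/2.59) = 1.681 ft
h = 1.72 + 1.681 = 3.401 ft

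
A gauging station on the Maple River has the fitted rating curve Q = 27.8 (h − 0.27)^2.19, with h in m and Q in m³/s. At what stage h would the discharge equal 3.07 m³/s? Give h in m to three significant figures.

0.636 m

h − h₀ = (Q/C)^(1/b) = (3.07/27.8)^(1/2.19) = 0.3656 m
h = 0.27 + 0.3656 = 0.6356 m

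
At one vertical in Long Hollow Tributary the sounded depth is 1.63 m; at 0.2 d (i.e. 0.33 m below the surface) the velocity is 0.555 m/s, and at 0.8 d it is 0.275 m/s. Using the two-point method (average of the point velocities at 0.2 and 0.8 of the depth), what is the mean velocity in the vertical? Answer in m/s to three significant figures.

v̄ = (0.555 + 0.275) / 2 = 0.4150 m/s

0.415 m/s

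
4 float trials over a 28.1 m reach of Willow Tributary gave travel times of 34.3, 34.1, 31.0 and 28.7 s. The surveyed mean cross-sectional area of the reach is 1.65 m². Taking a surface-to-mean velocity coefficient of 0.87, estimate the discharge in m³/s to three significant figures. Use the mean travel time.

1.26 m³/s

t̄ = (34.3 + 34.1 + 31.0 + 28.7) / 4 = 32.025 s
v_surface = L / t̄ = 28.1 / 32.025 = 0.8774 m/s
v_mean = 0.87 × 0.8774 = 0.7634 m/s
Q = A × v_mean = 1.65 × 0.7634 = 1.260 m³/s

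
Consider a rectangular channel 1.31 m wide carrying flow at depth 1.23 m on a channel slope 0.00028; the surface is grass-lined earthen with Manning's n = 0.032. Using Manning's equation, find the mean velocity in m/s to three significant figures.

0.297 m/s

A = b·y = 1.31 × 1.23 = 1.611 m²
P = b + 2y = 1.31 + 2×1.23 = 3.770 m
R = A/P = 1.611/3.770 = 0.4274 m
Q = (1/n)·A·R^(2/3)·S^(1/2) = (1/0.032) × 1.611 × 0.4274^(2/3) × 0.00028^(1/2) = 0.4781 m³/s
V = Q/A = 0.4781/1.611 = 0.2967 m/s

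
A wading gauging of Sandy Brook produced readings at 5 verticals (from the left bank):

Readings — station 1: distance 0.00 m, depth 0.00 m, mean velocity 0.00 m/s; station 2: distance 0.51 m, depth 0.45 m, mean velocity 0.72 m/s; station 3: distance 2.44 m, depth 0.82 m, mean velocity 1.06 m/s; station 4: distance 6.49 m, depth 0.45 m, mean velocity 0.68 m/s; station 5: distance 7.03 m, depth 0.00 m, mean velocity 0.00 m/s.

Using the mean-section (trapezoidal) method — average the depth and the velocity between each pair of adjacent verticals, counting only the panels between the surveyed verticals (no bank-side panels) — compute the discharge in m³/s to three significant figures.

Panel 1-2: Δb = 0.51 m, d̄ = (0.00+0.45)/2 = 0.225, v̄ = (0.00+0.72)/2 = 0.36 → q = 0.51×0.225×0.36 = 0.04131 m³/s
Panel 2-3: Δb = 1.93 m, d̄ = (0.45+0.82)/2 = 0.635, v̄ = (0.72+1.06)/2 = 0.89 → q = 1.93×0.635×0.89 = 1.091 m³/s
Panel 3-4: Δb = 4.05 m, d̄ = (0.82+0.45)/2 = 0.635, v̄ = (1.06+0.68)/2 = 0.87 → q = 4.05×0.635×0.87 = 2.237 m³/s
Panel 4-5: Δb = 0.54 m, d̄ = (0.45+0.00)/2 = 0.225, v̄ = (0.68+0.00)/2 = 0.34 → q = 0.54×0.225×0.34 = 0.04131 m³/s
Q = Σ q = 3.411 m³/s

3.41 m³/s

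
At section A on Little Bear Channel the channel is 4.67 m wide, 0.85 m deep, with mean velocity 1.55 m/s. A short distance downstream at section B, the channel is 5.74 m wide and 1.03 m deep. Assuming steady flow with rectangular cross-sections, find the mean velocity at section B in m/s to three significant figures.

Q = A₁V₁ = (4.67×0.85) × 1.55 = 6.153 m³/s
A₂ = 5.74 × 1.03 = 5.912 m²
V₂ = Q/A₂ = 6.153/5.912 = 1.041 m/s

1.04 m/s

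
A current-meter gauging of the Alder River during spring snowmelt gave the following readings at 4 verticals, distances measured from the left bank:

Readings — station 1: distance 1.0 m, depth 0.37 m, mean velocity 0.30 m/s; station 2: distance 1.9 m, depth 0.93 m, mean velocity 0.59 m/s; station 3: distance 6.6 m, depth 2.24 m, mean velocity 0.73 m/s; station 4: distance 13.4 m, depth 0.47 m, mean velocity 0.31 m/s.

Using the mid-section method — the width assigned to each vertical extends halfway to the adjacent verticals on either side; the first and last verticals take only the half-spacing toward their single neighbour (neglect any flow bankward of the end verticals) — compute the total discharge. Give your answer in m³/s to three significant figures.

11.5 m³/s

w_1 = (1.9 − 1.0)/2 = 0.45 m; q_1 = 0.30 × 0.37 × 0.45 = 0.04995 m³/s
w_2 = (6.6 − 1.0)/2 = 2.8 m; q_2 = 0.59 × 0.93 × 2.8 = 1.536 m³/s
w_3 = (13.4 − 1.9)/2 = 5.75 m; q_3 = 0.73 × 2.24 × 5.75 = 9.402 m³/s
w_4 = (13.4 − 6.6)/2 = 3.4 m; q_4 = 0.31 × 0.47 × 3.4 = 0.4954 m³/s
Q = Σ qᵢ = 11.48 m³/s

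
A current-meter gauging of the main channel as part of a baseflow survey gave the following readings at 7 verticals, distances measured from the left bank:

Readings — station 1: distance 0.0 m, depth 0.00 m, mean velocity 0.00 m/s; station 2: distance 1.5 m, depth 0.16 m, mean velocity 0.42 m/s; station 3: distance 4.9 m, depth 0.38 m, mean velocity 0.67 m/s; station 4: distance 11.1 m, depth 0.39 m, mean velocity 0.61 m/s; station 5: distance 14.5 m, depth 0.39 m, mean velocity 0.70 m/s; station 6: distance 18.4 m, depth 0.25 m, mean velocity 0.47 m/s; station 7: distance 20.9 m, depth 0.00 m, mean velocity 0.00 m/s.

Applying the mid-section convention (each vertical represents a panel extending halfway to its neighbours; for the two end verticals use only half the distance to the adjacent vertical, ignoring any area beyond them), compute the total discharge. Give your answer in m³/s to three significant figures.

w_2 = (4.9 − 0.0)/2 = 2.45 m; q_2 = 0.42 × 0.16 × 2.45 = 0.1646 m³/s
w_3 = (11.1 − 1.5)/2 = 4.8 m; q_3 = 0.67 × 0.38 × 4.8 = 1.222 m³/s
w_4 = (14.5 − 4.9)/2 = 4.8 m; q_4 = 0.61 × 0.39 × 4.8 = 1.142 m³/s
w_5 = (18.4 − 11.1)/2 = 3.65 m; q_5 = 0.70 × 0.39 × 3.65 = 0.9965 m³/s
w_6 = (20.9 − 14.5)/2 = 3.2 m; q_6 = 0.47 × 0.25 × 3.2 = 0.3760 m³/s
Stations 1, 7 contribute zero (depth or velocity is 0).
Q = Σ qᵢ = 3.901 m³/s

3.90 m³/s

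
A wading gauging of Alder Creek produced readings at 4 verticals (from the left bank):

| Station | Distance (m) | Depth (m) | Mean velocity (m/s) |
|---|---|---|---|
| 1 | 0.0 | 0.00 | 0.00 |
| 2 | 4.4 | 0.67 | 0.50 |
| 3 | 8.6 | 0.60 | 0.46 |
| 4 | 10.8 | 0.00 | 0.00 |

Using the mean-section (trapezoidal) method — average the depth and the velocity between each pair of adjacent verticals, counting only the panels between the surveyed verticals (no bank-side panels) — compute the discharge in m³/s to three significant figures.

Panel 1-2: Δb = 4.4 m, d̄ = (0.00+0.67)/2 = 0.335, v̄ = (0.00+0.50)/2 = 0.25 → q = 4.4×0.335×0.25 = 0.3685 m³/s
Panel 2-3: Δb = 4.2 m, d̄ = (0.67+0.60)/2 = 0.635, v̄ = (0.50+0.46)/2 = 0.48 → q = 4.2×0.635×0.48 = 1.280 m³/s
Panel 3-4: Δb = 2.2 m, d̄ = (0.60+0.00)/2 = 0.3, v̄ = (0.46+0.00)/2 = 0.23 → q = 2.2×0.3×0.23 = 0.1518 m³/s
Q = Σ q = 1.800 m³/s

1.80 m³/s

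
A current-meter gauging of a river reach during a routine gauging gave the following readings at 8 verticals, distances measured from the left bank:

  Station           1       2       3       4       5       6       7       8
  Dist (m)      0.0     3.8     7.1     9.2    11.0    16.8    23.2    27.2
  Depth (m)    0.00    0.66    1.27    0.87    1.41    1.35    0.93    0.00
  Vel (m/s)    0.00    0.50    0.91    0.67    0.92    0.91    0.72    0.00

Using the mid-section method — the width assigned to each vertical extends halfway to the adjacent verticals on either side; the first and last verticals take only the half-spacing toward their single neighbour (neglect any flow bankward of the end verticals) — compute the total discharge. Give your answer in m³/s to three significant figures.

w_2 = (7.1 − 0.0)/2 = 3.55 m; q_2 = 0.50 × 0.66 × 3.55 = 1.172 m³/s
w_3 = (9.2 − 3.8)/2 = 2.7 m; q_3 = 0.91 × 1.27 × 2.7 = 3.120 m³/s
w_4 = (11.0 − 7.1)/2 = 1.95 m; q_4 = 0.67 × 0.87 × 1.95 = 1.137 m³/s
w_5 = (16.8 − 9.2)/2 = 3.8 m; q_5 = 0.92 × 1.41 × 3.8 = 4.929 m³/s
w_6 = (23.2 − 11.0)/2 = 6.1 m; q_6 = 0.91 × 1.35 × 6.1 = 7.494 m³/s
w_7 = (27.2 − 16.8)/2 = 5.2 m; q_7 = 0.72 × 0.93 × 5.2 = 3.482 m³/s
Stations 1, 8 contribute zero (depth or velocity is 0).
Q = Σ qᵢ = 21.33 m³/s

21.3 m³/s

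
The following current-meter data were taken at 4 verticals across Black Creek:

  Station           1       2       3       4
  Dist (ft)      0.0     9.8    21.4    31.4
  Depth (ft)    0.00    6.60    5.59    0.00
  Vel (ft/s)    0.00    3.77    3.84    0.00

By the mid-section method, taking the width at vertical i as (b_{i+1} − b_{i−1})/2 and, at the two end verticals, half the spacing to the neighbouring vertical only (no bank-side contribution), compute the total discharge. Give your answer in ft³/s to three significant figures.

498 ft³/s

w_2 = (21.4 − 0.0)/2 = 10.7 ft; q_2 = 3.77 × 6.60 × 10.7 = 266.2 ft³/s
w_3 = (31.4 − 9.8)/2 = 10.8 ft; q_3 = 3.84 × 5.59 × 10.8 = 231.8 ft³/s
Stations 1, 4 contribute zero (depth or velocity is 0).
Q = Σ qᵢ = 498.1 ft³/s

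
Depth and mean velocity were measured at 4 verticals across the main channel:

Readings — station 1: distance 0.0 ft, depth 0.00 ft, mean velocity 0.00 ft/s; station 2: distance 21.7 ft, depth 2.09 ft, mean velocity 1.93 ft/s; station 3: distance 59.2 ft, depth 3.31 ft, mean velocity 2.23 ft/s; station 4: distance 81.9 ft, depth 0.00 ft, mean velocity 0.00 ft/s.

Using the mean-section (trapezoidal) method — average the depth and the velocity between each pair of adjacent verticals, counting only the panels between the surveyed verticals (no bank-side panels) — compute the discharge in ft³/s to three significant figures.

Panel 1-2: Δb = 21.7 ft, d̄ = (0.00+2.09)/2 = 1.045, v̄ = (0.00+1.93)/2 = 0.965 → q = 21.7×1.045×0.965 = 21.88 ft³/s
Panel 2-3: Δb = 37.5 ft, d̄ = (2.09+3.31)/2 = 2.7, v̄ = (1.93+2.23)/2 = 2.08 → q = 37.5×2.7×2.08 = 210.6 ft³/s
Panel 3-4: Δb = 22.7 ft, d̄ = (3.31+0.00)/2 = 1.655, v̄ = (2.23+0.00)/2 = 1.115 → q = 22.7×1.655×1.115 = 41.89 ft³/s
Q = Σ q = 274.4 ft³/s

274 ft³/s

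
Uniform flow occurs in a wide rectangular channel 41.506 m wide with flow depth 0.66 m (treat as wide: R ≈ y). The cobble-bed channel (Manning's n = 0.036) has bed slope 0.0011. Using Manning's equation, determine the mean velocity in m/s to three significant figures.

0.698 m/s

A = b·y = 41.506 × 0.66 = 27.39 m²
Wide channel: R ≈ y = 0.66 m
Q = (1/n)·A·R^(2/3)·S^(1/2) = (1/0.036) × 27.39 × 0.6600^(2/3) × 0.0011^(1/2) = 19.13 m³/s
V = Q/A = 19.13/27.39 = 0.6984 m/s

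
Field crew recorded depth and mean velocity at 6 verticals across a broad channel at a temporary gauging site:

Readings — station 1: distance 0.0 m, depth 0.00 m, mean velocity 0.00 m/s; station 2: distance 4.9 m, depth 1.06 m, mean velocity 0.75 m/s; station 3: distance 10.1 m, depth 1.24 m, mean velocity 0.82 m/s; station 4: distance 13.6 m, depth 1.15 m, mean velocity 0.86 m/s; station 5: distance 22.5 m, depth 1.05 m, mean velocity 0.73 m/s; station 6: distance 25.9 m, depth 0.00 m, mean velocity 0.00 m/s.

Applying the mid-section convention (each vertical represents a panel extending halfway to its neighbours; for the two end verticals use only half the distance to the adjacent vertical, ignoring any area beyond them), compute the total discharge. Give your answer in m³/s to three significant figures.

w_2 = (10.1 − 0.0)/2 = 5.05 m; q_2 = 0.75 × 1.06 × 5.05 = 4.015 m³/s
w_3 = (13.6 − 4.9)/2 = 4.35 m; q_3 = 0.82 × 1.24 × 4.35 = 4.423 m³/s
w_4 = (22.5 − 10.1)/2 = 6.2 m; q_4 = 0.86 × 1.15 × 6.2 = 6.132 m³/s
w_5 = (25.9 − 13.6)/2 = 6.15 m; q_5 = 0.73 × 1.05 × 6.15 = 4.714 m³/s
Stations 1, 6 contribute zero (depth or velocity is 0).
Q = Σ qᵢ = 19.28 m³/s

19.3 m³/s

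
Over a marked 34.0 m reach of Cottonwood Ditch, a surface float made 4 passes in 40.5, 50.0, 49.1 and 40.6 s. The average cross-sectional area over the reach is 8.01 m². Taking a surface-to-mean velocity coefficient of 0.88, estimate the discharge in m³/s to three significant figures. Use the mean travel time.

t̄ = (40.5 + 50.0 + 49.1 + 40.6) / 4 = 45.05 s
v_surface = L / t̄ = 34.0 / 45.05 = 0.7547 m/s
v_mean = 0.88 × 0.7547 = 0.6642 m/s
Q = A × v_mean = 8.01 × 0.6642 = 5.320 m³/s

5.32 m³/s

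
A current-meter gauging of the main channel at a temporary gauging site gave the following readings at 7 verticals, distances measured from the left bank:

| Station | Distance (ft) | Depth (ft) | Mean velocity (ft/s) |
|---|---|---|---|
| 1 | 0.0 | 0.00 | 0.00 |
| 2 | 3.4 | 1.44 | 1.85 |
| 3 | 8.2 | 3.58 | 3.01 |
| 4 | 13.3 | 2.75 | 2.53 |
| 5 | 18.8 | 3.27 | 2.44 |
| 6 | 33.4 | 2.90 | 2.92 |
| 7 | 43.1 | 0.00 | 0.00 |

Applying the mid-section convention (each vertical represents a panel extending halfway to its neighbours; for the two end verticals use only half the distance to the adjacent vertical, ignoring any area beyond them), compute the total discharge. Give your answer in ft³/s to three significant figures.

284 ft³/s

w_2 = (8.2 − 0.0)/2 = 4.1 ft; q_2 = 1.85 × 1.44 × 4.1 = 10.92 ft³/s
w_3 = (13.3 − 3.4)/2 = 4.95 ft; q_3 = 3.01 × 3.58 × 4.95 = 53.34 ft³/s
w_4 = (18.8 − 8.2)/2 = 5.3 ft; q_4 = 2.53 × 2.75 × 5.3 = 36.87 ft³/s
w_5 = (33.4 − 13.3)/2 = 10.05 ft; q_5 = 2.44 × 3.27 × 10.05 = 80.19 ft³/s
w_6 = (43.1 − 18.8)/2 = 12.15 ft; q_6 = 2.92 × 2.90 × 12.15 = 102.9 ft³/s
Stations 1, 7 contribute zero (depth or velocity is 0).
Q = Σ qᵢ = 284.2 ft³/s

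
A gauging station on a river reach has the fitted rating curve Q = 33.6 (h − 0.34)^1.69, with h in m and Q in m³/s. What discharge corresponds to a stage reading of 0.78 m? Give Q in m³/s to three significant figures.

Q = 33.6 × (0.78 − 0.34)^1.69 = 33.6 × 0.44^1.69 = 8.390 m³/s

8.39 m³/s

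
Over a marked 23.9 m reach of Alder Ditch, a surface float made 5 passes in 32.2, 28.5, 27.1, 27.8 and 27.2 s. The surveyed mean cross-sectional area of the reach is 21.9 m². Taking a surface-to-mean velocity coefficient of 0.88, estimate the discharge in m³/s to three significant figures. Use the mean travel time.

16.1 m³/s

t̄ = (32.2 + 28.5 + 27.1 + 27.8 + 27.2) / 5 = 28.56 s
v_surface = L / t̄ = 23.9 / 28.56 = 0.8368 m/s
v_mean = 0.88 × 0.8368 = 0.7364 m/s
Q = A × v_mean = 21.9 × 0.7364 = 16.13 m³/s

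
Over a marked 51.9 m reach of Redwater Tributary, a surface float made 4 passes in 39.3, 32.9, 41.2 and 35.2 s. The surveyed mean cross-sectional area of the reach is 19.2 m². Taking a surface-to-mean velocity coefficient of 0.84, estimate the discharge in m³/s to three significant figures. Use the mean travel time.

t̄ = (39.3 + 32.9 + 41.2 + 35.2) / 4 = 37.15 s
v_surface = L / t̄ = 51.9 / 37.15 = 1.397 m/s
v_mean = 0.84 × 1.397 = 1.174 m/s
Q = A × v_mean = 19.2 × 1.174 = 22.53 m³/s

22.5 m³/s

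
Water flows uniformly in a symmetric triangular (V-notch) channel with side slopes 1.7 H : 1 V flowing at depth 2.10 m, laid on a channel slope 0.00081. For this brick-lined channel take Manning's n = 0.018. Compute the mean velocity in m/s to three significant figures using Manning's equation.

1.48 m/s

A = z·y² = 1.7×2.10² = 7.497 m²
P = 2y√(1+z²) = 2×2.10×√(1+1.7²) = 8.284 m
R = A/P = 7.497/8.284 = 0.9050 m
Q = (1/n)·A·R^(2/3)·S^(1/2) = (1/0.018) × 7.497 × 0.9050^(2/3) × 0.00081^(1/2) = 11.09 m³/s
V = Q/A = 11.09/7.497 = 1.479 m/s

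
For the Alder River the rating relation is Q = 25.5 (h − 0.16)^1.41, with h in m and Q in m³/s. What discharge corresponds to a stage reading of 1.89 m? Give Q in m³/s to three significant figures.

Q = 25.5 × (1.89 − 0.16)^1.41 = 25.5 × 1.73^1.41 = 55.23 m³/s

55.2 m³/s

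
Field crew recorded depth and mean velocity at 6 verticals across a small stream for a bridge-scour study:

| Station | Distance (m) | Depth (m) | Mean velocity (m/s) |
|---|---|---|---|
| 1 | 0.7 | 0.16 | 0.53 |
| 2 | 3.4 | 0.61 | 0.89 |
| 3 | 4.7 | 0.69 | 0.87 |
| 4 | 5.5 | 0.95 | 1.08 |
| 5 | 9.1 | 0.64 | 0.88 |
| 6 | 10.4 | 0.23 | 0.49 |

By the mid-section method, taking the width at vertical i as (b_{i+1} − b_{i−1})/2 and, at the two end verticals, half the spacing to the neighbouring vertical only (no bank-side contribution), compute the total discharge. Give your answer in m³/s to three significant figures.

5.54 m³/s

w_1 = (3.4 − 0.7)/2 = 1.35 m; q_1 = 0.53 × 0.16 × 1.35 = 0.1145 m³/s
w_2 = (4.7 − 0.7)/2 = 2 m; q_2 = 0.89 × 0.61 × 2 = 1.086 m³/s
w_3 = (5.5 − 3.4)/2 = 1.05 m; q_3 = 0.87 × 0.69 × 1.05 = 0.6303 m³/s
w_4 = (9.1 − 4.7)/2 = 2.2 m; q_4 = 1.08 × 0.95 × 2.2 = 2.257 m³/s
w_5 = (10.4 − 5.5)/2 = 2.45 m; q_5 = 0.88 × 0.64 × 2.45 = 1.380 m³/s
w_6 = (10.4 − 9.1)/2 = 0.65 m; q_6 = 0.49 × 0.23 × 0.65 = 0.07326 m³/s
Q = Σ qᵢ = 5.541 m³/s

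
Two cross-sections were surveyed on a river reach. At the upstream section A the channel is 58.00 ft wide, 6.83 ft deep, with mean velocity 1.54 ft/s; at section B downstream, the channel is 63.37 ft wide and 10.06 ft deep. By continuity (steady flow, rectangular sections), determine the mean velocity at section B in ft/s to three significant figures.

Q = A₁V₁ = (58.00×6.83) × 1.54 = 610.1 ft³/s
A₂ = 63.37 × 10.06 = 637.5 ft²
V₂ = Q/A₂ = 610.1/637.5 = 0.9569 ft/s

0.957 ft/s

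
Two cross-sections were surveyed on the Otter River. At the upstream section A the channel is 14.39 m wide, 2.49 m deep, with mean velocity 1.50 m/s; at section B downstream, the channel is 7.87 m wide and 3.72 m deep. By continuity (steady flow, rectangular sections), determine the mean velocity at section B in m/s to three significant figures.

Q = A₁V₁ = (14.39×2.49) × 1.50 = 53.75 m³/s
A₂ = 7.87 × 3.72 = 29.28 m²
V₂ = Q/A₂ = 53.75/29.28 = 1.836 m/s

1.84 m/s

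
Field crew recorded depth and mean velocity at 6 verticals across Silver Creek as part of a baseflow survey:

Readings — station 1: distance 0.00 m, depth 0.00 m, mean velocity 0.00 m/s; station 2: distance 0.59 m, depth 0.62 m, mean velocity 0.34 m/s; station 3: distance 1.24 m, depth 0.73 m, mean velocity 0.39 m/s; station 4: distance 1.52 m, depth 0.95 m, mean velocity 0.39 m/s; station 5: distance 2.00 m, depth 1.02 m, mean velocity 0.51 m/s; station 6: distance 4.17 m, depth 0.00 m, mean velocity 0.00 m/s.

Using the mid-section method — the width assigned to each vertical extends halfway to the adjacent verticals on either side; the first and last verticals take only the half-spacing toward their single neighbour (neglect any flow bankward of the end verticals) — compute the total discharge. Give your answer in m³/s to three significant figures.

1.09 m³/s

w_2 = (1.24 − 0.00)/2 = 0.62 m; q_2 = 0.34 × 0.62 × 0.62 = 0.1307 m³/s
w_3 = (1.52 − 0.59)/2 = 0.465 m; q_3 = 0.39 × 0.73 × 0.465 = 0.1324 m³/s
w_4 = (2.00 − 1.24)/2 = 0.38 m; q_4 = 0.39 × 0.95 × 0.38 = 0.1408 m³/s
w_5 = (4.17 − 1.52)/2 = 1.325 m; q_5 = 0.51 × 1.02 × 1.325 = 0.6893 m³/s
Stations 1, 6 contribute zero (depth or velocity is 0).
Q = Σ qᵢ = 1.093 m³/s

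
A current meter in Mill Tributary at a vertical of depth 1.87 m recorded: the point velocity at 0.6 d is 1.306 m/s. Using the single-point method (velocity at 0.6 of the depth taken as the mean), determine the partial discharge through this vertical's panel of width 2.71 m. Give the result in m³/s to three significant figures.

v̄ = v₀.₆ = 1.306 m/s
q = v̄ × d × w = 1.306 × 1.87 × 2.71 = 6.618 m³/s

6.62 m³/s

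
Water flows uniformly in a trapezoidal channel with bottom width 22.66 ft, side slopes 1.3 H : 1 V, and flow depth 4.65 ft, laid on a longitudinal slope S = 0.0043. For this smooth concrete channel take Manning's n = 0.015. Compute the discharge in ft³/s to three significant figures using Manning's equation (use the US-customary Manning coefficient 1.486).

A = (b + z·y)·y = (22.66 + 1.3×4.65)×4.65 = 133.5 ft²
P = b + 2y√(1+z²) = 22.66 + 2×4.65×√(1+1.3²) = 37.91 ft
R = A/P = 133.5/37.91 = 3.521 ft
Q = (1.486/n)·A·R^(2/3)·S^(1/2) = (1.486/0.015) × 133.5 × 3.521^(2/3) × 0.0043^(1/2) = 2007 ft³/s

2010 ft³/s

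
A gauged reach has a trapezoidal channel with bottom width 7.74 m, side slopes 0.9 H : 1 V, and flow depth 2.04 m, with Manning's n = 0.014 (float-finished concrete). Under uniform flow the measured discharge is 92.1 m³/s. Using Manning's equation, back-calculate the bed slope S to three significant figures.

A = (b + z·y)·y = (7.74 + 0.9×2.04)×2.04 = 19.54 m²
P = b + 2y√(1+z²) = 7.74 + 2×2.04×√(1+0.9²) = 13.23 m
R = A/P = 19.54/13.23 = 1.477 m
S = (Q·n / (1·A·R^(2/3)))² = (92.1×0.014 / (1×19.54×1.297))² = 0.002591

0.00259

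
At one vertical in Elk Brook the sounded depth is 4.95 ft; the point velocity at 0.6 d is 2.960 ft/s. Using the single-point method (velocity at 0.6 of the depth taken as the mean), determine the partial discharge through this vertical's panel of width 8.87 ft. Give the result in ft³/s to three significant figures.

v̄ = v₀.₆ = 2.960 ft/s
q = v̄ × d × w = 2.960 × 4.95 × 8.87 = 130.0 ft³/s

130 ft³/s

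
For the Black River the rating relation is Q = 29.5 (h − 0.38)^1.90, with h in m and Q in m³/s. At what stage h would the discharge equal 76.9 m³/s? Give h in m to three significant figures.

2.04 m

h − h₀ = (Q/C)^(1/b) = (76.9/29.5)^(1/1.90) = 1.656 m
h = 0.38 + 1.656 = 2.036 m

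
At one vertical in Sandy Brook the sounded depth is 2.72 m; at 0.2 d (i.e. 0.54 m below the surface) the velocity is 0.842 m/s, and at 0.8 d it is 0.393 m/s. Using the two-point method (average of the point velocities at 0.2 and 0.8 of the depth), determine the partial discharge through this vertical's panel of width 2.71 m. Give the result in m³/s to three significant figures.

4.55 m³/s

v̄ = (0.842 + 0.393) / 2 = 0.6175 m/s
q = v̄ × d × w = 0.6175 × 2.72 × 2.71 = 4.552 m³/s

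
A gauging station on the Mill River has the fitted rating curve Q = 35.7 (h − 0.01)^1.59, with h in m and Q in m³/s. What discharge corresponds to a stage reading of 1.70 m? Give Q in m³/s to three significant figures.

Q = 35.7 × (1.70 − 0.01)^1.59 = 35.7 × 1.69^1.59 = 82.23 m³/s

82.2 m³/s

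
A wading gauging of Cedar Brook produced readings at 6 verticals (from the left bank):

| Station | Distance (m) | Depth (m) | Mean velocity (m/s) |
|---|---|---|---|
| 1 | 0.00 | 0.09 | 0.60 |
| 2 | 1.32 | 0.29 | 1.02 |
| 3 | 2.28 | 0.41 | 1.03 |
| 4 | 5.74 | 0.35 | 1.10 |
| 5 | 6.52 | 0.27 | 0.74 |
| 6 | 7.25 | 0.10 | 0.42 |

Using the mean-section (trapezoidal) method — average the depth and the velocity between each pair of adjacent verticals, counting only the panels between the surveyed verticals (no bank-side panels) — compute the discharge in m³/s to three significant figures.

2.25 m³/s

Panel 1-2: Δb = 1.32 m, d̄ = (0.09+0.29)/2 = 0.19, v̄ = (0.60+1.02)/2 = 0.81 → q = 1.32×0.19×0.81 = 0.2031 m³/s
Panel 2-3: Δb = 0.96 m, d̄ = (0.29+0.41)/2 = 0.35, v̄ = (1.02+1.03)/2 = 1.025 → q = 0.96×0.35×1.025 = 0.3444 m³/s
Panel 3-4: Δb = 3.46 m, d̄ = (0.41+0.35)/2 = 0.38, v̄ = (1.03+1.10)/2 = 1.065 → q = 3.46×0.38×1.065 = 1.400 m³/s
Panel 4-5: Δb = 0.78 m, d̄ = (0.35+0.27)/2 = 0.31, v̄ = (1.10+0.74)/2 = 0.92 → q = 0.78×0.31×0.92 = 0.2225 m³/s
Panel 5-6: Δb = 0.73 m, d̄ = (0.27+0.10)/2 = 0.185, v̄ = (0.74+0.42)/2 = 0.58 → q = 0.73×0.185×0.58 = 0.07833 m³/s
Q = Σ q = 2.249 m³/s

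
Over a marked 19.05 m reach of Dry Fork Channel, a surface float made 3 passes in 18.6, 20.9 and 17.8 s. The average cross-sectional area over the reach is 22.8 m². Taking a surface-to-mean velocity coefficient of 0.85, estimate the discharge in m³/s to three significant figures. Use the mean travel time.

19.3 m³/s

t̄ = (18.6 + 20.9 + 17.8) / 3 = 19.1 s
v_surface = L / t̄ = 19.05 / 19.1 = 0.9974 m/s
v_mean = 0.85 × 0.9974 = 0.8478 m/s
Q = A × v_mean = 22.8 × 0.8478 = 19.33 m³/s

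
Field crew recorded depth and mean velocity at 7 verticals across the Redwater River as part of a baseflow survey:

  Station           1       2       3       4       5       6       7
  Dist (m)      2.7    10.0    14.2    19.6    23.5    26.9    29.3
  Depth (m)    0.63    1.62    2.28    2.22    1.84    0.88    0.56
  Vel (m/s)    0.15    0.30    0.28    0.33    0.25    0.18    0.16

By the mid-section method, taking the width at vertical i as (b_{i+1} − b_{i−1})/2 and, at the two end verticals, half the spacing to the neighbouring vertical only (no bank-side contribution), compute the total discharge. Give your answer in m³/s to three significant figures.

11.9 m³/s

w_1 = (10.0 − 2.7)/2 = 3.65 m; q_1 = 0.15 × 0.63 × 3.65 = 0.3449 m³/s
w_2 = (14.2 − 2.7)/2 = 5.75 m; q_2 = 0.30 × 1.62 × 5.75 = 2.795 m³/s
w_3 = (19.6 − 10.0)/2 = 4.8 m; q_3 = 0.28 × 2.28 × 4.8 = 3.064 m³/s
w_4 = (23.5 − 14.2)/2 = 4.65 m; q_4 = 0.33 × 2.22 × 4.65 = 3.407 m³/s
w_5 = (26.9 − 19.6)/2 = 3.65 m; q_5 = 0.25 × 1.84 × 3.65 = 1.679 m³/s
w_6 = (29.3 − 23.5)/2 = 2.9 m; q_6 = 0.18 × 0.88 × 2.9 = 0.4594 m³/s
w_7 = (29.3 − 26.9)/2 = 1.2 m; q_7 = 0.16 × 0.56 × 1.2 = 0.1075 m³/s
Q = Σ qᵢ = 11.86 m³/s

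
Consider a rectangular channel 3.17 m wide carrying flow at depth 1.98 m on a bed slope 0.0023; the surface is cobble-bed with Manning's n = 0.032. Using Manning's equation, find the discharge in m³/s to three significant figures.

8.64 m³/s

A = b·y = 3.17 × 1.98 = 6.277 m²
P = b + 2y = 3.17 + 2×1.98 = 7.130 m
R = A/P = 6.277/7.130 = 0.8803 m
Q = (1/n)·A·R^(2/3)·S^(1/2) = (1/0.032) × 6.277 × 0.8803^(2/3) × 0.0023^(1/2) = 8.640 m³/s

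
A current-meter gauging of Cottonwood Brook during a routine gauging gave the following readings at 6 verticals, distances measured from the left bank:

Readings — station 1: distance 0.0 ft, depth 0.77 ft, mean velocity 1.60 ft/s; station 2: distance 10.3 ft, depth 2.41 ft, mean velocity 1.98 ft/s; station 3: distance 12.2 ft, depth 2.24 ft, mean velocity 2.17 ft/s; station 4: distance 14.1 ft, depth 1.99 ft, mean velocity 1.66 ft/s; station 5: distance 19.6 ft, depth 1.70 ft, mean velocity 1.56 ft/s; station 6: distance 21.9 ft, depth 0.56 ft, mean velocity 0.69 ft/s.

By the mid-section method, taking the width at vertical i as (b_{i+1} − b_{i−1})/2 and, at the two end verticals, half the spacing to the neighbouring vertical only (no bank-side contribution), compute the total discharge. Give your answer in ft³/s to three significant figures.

67.7 ft³/s

w_1 = (10.3 − 0.0)/2 = 5.15 ft; q_1 = 1.60 × 0.77 × 5.15 = 6.345 ft³/s
w_2 = (12.2 − 0.0)/2 = 6.1 ft; q_2 = 1.98 × 2.41 × 6.1 = 29.11 ft³/s
w_3 = (14.1 − 10.3)/2 = 1.9 ft; q_3 = 2.17 × 2.24 × 1.9 = 9.236 ft³/s
w_4 = (19.6 − 12.2)/2 = 3.7 ft; q_4 = 1.66 × 1.99 × 3.7 = 12.22 ft³/s
w_5 = (21.9 − 14.1)/2 = 3.9 ft; q_5 = 1.56 × 1.70 × 3.9 = 10.34 ft³/s
w_6 = (21.9 − 19.6)/2 = 1.15 ft; q_6 = 0.69 × 0.56 × 1.15 = 0.4444 ft³/s
Q = Σ qᵢ = 67.70 ft³/s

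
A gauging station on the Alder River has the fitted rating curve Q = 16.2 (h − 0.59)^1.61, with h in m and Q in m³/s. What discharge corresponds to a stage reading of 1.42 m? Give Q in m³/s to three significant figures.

12.0 m³/s

Q = 16.2 × (1.42 − 0.59)^1.61 = 16.2 × 0.83^1.61 = 12.00 m³/s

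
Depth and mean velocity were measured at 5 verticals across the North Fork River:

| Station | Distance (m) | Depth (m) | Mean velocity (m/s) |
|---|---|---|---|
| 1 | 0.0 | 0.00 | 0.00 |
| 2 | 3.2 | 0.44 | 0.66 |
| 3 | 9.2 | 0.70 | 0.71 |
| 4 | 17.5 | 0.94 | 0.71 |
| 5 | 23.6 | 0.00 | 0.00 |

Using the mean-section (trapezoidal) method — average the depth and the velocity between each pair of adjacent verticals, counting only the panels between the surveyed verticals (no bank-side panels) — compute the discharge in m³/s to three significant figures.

Panel 1-2: Δb = 3.2 m, d̄ = (0.00+0.44)/2 = 0.22, v̄ = (0.00+0.66)/2 = 0.33 → q = 3.2×0.22×0.33 = 0.2323 m³/s
Panel 2-3: Δb = 6 m, d̄ = (0.44+0.70)/2 = 0.57, v̄ = (0.66+0.71)/2 = 0.685 → q = 6×0.57×0.685 = 2.343 m³/s
Panel 3-4: Δb = 8.3 m, d̄ = (0.70+0.94)/2 = 0.82, v̄ = (0.71+0.71)/2 = 0.71 → q = 8.3×0.82×0.71 = 4.832 m³/s
Panel 4-5: Δb = 6.1 m, d̄ = (0.94+0.00)/2 = 0.47, v̄ = (0.71+0.00)/2 = 0.355 → q = 6.1×0.47×0.355 = 1.018 m³/s
Q = Σ q = 8.425 m³/s

8.43 m³/s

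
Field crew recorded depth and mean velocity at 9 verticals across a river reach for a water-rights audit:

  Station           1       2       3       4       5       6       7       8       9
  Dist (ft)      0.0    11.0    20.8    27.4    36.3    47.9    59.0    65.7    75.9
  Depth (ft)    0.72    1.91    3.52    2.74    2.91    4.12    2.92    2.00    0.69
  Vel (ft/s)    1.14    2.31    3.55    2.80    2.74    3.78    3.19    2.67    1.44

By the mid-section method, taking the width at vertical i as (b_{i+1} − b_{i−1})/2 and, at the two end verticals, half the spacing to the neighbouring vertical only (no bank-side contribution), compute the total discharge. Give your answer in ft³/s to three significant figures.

w_1 = (11.0 − 0.0)/2 = 5.5 ft; q_1 = 1.14 × 0.72 × 5.5 = 4.514 ft³/s
w_2 = (20.8 − 0.0)/2 = 10.4 ft; q_2 = 2.31 × 1.91 × 10.4 = 45.89 ft³/s
w_3 = (27.4 − 11.0)/2 = 8.2 ft; q_3 = 3.55 × 3.52 × 8.2 = 102.5 ft³/s
w_4 = (36.3 − 20.8)/2 = 7.75 ft; q_4 = 2.80 × 2.74 × 7.75 = 59.46 ft³/s
w_5 = (47.9 − 27.4)/2 = 10.25 ft; q_5 = 2.74 × 2.91 × 10.25 = 81.73 ft³/s
w_6 = (59.0 − 36.3)/2 = 11.35 ft; q_6 = 3.78 × 4.12 × 11.35 = 176.8 ft³/s
w_7 = (65.7 − 47.9)/2 = 8.9 ft; q_7 = 3.19 × 2.92 × 8.9 = 82.90 ft³/s
w_8 = (75.9 − 59.0)/2 = 8.45 ft; q_8 = 2.67 × 2.00 × 8.45 = 45.12 ft³/s
w_9 = (75.9 − 65.7)/2 = 5.1 ft; q_9 = 1.44 × 0.69 × 5.1 = 5.067 ft³/s
Q = Σ qᵢ = 603.9 ft³/s

604 ft³/s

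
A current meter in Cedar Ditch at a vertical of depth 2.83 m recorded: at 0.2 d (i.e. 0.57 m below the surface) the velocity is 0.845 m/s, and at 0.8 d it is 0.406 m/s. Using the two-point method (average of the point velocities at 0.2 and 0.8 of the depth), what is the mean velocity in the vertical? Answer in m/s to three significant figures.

v̄ = (0.845 + 0.406) / 2 = 0.6255 m/s

0.626 m/s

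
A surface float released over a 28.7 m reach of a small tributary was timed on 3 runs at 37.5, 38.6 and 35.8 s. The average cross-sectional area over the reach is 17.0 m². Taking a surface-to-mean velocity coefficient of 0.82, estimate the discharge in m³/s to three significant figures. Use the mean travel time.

10.7 m³/s

t̄ = (37.5 + 38.6 + 35.8) / 3 = 37.3 s
v_surface = L / t̄ = 28.7 / 37.3 = 0.7694 m/s
v_mean = 0.82 × 0.7694 = 0.6309 m/s
Q = A × v_mean = 17.0 × 0.6309 = 10.73 m³/s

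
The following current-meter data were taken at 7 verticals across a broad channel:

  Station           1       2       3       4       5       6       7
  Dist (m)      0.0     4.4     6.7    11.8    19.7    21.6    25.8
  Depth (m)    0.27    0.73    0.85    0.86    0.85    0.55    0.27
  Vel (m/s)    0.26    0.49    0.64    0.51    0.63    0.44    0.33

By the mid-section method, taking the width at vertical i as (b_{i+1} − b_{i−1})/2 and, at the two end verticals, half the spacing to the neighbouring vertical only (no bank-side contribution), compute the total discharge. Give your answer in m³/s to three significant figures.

w_1 = (4.4 − 0.0)/2 = 2.2 m; q_1 = 0.26 × 0.27 × 2.2 = 0.1544 m³/s
w_2 = (6.7 − 0.0)/2 = 3.35 m; q_2 = 0.49 × 0.73 × 3.35 = 1.198 m³/s
w_3 = (11.8 − 4.4)/2 = 3.7 m; q_3 = 0.64 × 0.85 × 3.7 = 2.013 m³/s
w_4 = (19.7 − 6.7)/2 = 6.5 m; q_4 = 0.51 × 0.86 × 6.5 = 2.851 m³/s
w_5 = (21.6 − 11.8)/2 = 4.9 m; q_5 = 0.63 × 0.85 × 4.9 = 2.624 m³/s
w_6 = (25.8 − 19.7)/2 = 3.05 m; q_6 = 0.44 × 0.55 × 3.05 = 0.7381 m³/s
w_7 = (25.8 − 21.6)/2 = 2.1 m; q_7 = 0.33 × 0.27 × 2.1 = 0.1871 m³/s
Q = Σ qᵢ = 9.766 m³/s

9.77 m³/s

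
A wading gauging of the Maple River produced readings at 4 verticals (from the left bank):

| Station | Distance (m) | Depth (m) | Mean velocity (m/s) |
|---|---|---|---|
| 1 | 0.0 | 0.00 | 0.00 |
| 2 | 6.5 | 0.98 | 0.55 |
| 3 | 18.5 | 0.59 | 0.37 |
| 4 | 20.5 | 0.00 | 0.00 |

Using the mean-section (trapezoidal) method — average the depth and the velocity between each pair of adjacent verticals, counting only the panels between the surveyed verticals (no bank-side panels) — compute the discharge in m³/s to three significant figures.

Panel 1-2: Δb = 6.5 m, d̄ = (0.00+0.98)/2 = 0.49, v̄ = (0.00+0.55)/2 = 0.275 → q = 6.5×0.49×0.275 = 0.8759 m³/s
Panel 2-3: Δb = 12 m, d̄ = (0.98+0.59)/2 = 0.785, v̄ = (0.55+0.37)/2 = 0.46 → q = 12×0.785×0.46 = 4.333 m³/s
Panel 3-4: Δb = 2 m, d̄ = (0.59+0.00)/2 = 0.295, v̄ = (0.37+0.00)/2 = 0.185 → q = 2×0.295×0.185 = 0.1092 m³/s
Q = Σ q = 5.318 m³/s

5.32 m³/s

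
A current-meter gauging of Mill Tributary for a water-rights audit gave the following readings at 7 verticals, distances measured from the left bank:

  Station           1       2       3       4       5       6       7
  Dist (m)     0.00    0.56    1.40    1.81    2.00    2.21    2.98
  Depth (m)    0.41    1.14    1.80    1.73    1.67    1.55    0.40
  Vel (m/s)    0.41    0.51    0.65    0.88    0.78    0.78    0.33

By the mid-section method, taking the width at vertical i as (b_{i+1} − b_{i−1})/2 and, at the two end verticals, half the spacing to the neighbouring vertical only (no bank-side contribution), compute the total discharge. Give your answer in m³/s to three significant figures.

2.55 m³/s

w_1 = (0.56 − 0.00)/2 = 0.28 m; q_1 = 0.41 × 0.41 × 0.28 = 0.04707 m³/s
w_2 = (1.40 − 0.00)/2 = 0.7 m; q_2 = 0.51 × 1.14 × 0.7 = 0.4070 m³/s
w_3 = (1.81 − 0.56)/2 = 0.625 m; q_3 = 0.65 × 1.80 × 0.625 = 0.7313 m³/s
w_4 = (2.00 − 1.40)/2 = 0.3 m; q_4 = 0.88 × 1.73 × 0.3 = 0.4567 m³/s
w_5 = (2.21 − 1.81)/2 = 0.2 m; q_5 = 0.78 × 1.67 × 0.2 = 0.2605 m³/s
w_6 = (2.98 − 2.00)/2 = 0.49 m; q_6 = 0.78 × 1.55 × 0.49 = 0.5924 m³/s
w_7 = (2.98 − 2.21)/2 = 0.385 m; q_7 = 0.33 × 0.40 × 0.385 = 0.05082 m³/s
Q = Σ qᵢ = 2.546 m³/s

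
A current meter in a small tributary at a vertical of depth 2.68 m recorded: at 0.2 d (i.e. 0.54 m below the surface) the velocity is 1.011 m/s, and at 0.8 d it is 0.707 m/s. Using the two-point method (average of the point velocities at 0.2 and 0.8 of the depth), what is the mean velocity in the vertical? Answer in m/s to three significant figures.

v̄ = (1.011 + 0.707) / 2 = 0.8590 m/s

0.859 m/s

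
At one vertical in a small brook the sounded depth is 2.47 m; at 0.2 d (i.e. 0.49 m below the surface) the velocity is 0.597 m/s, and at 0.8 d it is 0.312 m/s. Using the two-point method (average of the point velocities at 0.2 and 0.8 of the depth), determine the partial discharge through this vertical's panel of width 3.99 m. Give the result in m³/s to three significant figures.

v̄ = (0.597 + 0.312) / 2 = 0.4545 m/s
q = v̄ × d × w = 0.4545 × 2.47 × 3.99 = 4.479 m³/s

4.48 m³/s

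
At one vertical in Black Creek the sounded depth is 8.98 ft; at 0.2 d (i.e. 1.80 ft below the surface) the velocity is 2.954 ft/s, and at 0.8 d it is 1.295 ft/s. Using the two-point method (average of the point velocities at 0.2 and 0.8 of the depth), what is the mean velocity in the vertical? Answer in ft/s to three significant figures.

v̄ = (2.954 + 1.295) / 2 = 2.125 ft/s

2.12 ft/s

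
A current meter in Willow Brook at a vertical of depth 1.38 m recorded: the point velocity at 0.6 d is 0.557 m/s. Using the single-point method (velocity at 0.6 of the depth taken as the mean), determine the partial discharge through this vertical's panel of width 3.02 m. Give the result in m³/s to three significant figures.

v̄ = v₀.₆ = 0.557 m/s
q = v̄ × d × w = 0.5570 × 1.38 × 3.02 = 2.321 m³/s

2.32 m³/s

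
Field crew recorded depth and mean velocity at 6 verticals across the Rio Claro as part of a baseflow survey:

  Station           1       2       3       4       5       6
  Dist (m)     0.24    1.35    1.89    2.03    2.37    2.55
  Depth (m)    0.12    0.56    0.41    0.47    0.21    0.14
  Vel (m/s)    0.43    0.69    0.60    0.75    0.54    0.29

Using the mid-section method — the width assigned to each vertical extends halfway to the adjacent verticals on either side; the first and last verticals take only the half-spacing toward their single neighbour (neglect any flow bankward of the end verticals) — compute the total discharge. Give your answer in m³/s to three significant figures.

0.549 m³/s

w_1 = (1.35 − 0.24)/2 = 0.555 m; q_1 = 0.43 × 0.12 × 0.555 = 0.02864 m³/s
w_2 = (1.89 − 0.24)/2 = 0.825 m; q_2 = 0.69 × 0.56 × 0.825 = 0.3188 m³/s
w_3 = (2.03 − 1.35)/2 = 0.34 m; q_3 = 0.60 × 0.41 × 0.34 = 0.08364 m³/s
w_4 = (2.37 − 1.89)/2 = 0.24 m; q_4 = 0.75 × 0.47 × 0.24 = 0.08460 m³/s
w_5 = (2.55 − 2.03)/2 = 0.26 m; q_5 = 0.54 × 0.21 × 0.26 = 0.02948 m³/s
w_6 = (2.55 − 2.37)/2 = 0.09 m; q_6 = 0.29 × 0.14 × 0.09 = 0.003654 m³/s
Q = Σ qᵢ = 0.5488 m³/s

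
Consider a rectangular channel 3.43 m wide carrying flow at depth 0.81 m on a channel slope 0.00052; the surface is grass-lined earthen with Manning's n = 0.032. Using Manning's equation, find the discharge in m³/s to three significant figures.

1.33 m³/s

A = b·y = 3.43 × 0.81 = 2.778 m²
P = b + 2y = 3.43 + 2×0.81 = 5.050 m
R = A/P = 2.778/5.050 = 0.5502 m
Q = (1/n)·A·R^(2/3)·S^(1/2) = (1/0.032) × 2.778 × 0.5502^(2/3) × 0.00052^(1/2) = 1.329 m³/s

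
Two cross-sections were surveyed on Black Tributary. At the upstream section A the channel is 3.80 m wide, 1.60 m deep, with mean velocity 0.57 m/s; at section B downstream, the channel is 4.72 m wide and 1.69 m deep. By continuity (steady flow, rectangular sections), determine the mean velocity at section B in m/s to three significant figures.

0.434 m/s

Q = A₁V₁ = (3.80×1.60) × 0.57 = 3.466 m³/s
A₂ = 4.72 × 1.69 = 7.977 m²
V₂ = Q/A₂ = 3.466/7.977 = 0.4345 m/s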